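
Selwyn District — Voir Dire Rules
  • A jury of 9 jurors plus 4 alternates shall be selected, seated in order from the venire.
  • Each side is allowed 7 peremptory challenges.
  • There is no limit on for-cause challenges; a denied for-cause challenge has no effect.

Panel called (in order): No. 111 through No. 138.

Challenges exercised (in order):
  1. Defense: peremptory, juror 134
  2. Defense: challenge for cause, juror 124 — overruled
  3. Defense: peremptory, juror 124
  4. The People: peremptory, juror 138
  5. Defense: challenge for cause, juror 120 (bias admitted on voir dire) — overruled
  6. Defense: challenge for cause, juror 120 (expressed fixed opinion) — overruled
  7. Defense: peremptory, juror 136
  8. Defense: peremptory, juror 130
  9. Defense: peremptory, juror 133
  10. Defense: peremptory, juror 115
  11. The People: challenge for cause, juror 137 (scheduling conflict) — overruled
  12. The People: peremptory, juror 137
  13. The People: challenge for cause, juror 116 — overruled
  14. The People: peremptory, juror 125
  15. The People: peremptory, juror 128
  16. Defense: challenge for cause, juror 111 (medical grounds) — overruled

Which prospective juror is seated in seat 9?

Removed: #115, #124, #125, #128, #130, #133, #134, #136, #137, #138. (#111, #116, #120 stay — for-cause denied.)
Seating in order: seats 1–9 → #111, #112, #113, #114, #116, #117, #118, #119, #120; alternates → #121, #122, #123, #126.
So seat 9 is #120.

120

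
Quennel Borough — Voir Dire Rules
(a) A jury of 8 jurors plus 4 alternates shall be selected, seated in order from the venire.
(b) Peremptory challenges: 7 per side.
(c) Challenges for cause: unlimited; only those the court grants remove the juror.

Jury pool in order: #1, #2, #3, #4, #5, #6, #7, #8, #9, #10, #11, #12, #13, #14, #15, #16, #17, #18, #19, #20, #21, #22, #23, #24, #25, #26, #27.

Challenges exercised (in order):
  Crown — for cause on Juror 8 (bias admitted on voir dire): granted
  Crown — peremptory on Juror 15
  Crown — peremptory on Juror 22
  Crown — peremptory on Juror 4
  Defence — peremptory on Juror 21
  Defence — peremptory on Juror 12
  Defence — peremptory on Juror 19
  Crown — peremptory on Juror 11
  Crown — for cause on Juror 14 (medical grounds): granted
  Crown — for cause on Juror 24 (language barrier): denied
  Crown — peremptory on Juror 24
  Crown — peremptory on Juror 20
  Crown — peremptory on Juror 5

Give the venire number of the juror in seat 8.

13

Removed: #4, #5, #8, #11, #12, #14, #15, #19, #20, #21, #22, #24.
Seating in order: seats 1–8 → #1, #2, #3, #6, #7, #9, #10, #13; alternates → #16, #17, #18, #23.
So seat 8 is #13.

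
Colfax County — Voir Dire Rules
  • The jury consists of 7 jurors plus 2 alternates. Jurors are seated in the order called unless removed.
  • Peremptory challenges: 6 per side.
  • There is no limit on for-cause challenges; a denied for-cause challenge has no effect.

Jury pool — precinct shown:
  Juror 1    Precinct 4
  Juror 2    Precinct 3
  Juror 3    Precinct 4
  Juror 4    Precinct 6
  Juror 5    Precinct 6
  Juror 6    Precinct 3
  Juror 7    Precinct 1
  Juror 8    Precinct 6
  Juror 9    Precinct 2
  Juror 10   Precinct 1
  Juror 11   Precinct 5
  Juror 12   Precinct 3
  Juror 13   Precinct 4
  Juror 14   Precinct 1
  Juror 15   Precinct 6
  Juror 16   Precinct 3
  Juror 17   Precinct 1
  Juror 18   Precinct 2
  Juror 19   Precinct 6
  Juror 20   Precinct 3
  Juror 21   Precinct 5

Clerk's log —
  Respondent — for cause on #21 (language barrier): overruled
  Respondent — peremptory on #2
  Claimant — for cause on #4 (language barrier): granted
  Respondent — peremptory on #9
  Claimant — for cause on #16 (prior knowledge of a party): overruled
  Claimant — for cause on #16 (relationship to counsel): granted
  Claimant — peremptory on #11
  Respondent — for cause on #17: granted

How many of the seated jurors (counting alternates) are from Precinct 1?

2

Removed: #2, #4, #9, #11, #16, #17.
Seated (9 incl. alternates): #1, #3, #5, #6, #7, #8, #10, #12, #13.
Of those, in Precinct 1: #7, #10 → 2.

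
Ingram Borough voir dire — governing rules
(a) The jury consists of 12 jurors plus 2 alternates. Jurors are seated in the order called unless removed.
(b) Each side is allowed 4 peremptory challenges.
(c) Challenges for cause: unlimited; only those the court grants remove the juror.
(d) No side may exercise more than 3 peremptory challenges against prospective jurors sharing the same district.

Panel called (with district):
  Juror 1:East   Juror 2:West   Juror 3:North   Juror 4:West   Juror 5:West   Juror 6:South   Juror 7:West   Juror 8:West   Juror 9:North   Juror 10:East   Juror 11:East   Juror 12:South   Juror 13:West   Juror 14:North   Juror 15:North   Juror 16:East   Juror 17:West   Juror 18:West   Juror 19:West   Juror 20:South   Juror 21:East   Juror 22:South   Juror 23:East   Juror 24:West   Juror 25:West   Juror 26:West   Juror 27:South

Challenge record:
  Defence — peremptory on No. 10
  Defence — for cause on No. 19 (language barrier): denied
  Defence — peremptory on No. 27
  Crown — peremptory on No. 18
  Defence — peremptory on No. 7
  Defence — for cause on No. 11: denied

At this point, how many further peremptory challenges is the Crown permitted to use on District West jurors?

Crown peremptories so far: #18 — 1 of 4 used, 3 left overall.
Against District West: #18 — 1 used; per-district cap 3 leaves 2.
Binding limit: min(3, 2) = 2.

2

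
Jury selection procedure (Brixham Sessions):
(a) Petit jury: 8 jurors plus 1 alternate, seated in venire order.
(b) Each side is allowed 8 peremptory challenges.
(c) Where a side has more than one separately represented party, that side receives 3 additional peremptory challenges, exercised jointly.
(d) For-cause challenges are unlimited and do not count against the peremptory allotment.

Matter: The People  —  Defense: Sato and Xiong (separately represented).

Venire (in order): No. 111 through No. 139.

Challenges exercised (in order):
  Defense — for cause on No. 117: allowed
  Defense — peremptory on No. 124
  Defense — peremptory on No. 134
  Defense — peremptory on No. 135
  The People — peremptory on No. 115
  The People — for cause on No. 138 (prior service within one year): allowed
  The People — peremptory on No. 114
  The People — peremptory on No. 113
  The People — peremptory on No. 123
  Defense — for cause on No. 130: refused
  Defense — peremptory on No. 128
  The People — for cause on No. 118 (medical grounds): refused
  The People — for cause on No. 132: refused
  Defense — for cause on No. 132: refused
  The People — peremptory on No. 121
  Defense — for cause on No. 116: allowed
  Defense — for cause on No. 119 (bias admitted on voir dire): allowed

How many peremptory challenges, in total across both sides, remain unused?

The People allotment: 8. Defense allotment: 8 base + 3 multi-party = 11.
The People peremptories used: #115, #114, #113, #123, #121 — 5 (for-cause on #138, #118, #132 don't count).
Defense peremptories used: #124, #134, #135, #128 — 4 (for-cause on #117, #130, #132, #116, #119 don't count).
Remaining: (8 − 5) + (11 − 4) = 10.

10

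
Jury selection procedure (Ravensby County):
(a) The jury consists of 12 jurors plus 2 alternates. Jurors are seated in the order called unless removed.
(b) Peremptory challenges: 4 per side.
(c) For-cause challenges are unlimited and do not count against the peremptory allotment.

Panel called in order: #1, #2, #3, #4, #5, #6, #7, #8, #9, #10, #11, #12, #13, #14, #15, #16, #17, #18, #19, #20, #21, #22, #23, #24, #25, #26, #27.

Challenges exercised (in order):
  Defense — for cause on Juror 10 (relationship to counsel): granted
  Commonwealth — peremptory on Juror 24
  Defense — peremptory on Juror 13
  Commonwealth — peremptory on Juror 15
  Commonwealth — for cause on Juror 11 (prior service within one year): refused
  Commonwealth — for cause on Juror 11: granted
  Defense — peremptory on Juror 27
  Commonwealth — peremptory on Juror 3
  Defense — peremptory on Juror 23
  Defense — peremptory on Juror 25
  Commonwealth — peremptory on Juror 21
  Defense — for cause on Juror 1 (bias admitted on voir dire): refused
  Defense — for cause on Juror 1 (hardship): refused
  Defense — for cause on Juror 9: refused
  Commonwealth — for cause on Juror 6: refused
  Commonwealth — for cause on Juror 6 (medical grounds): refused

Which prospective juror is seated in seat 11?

16

Removed: #3, #10, #11, #13, #15, #21, #23, #24, #25, #27. (#1, #6, #9 stay — for-cause denied.)
Seating in order: seats 1–12 → #1, #2, #4, #5, #6, #7, #8, #9, #12, #14, #16, #17; alternates → #18, #19.
So seat 11 is #16.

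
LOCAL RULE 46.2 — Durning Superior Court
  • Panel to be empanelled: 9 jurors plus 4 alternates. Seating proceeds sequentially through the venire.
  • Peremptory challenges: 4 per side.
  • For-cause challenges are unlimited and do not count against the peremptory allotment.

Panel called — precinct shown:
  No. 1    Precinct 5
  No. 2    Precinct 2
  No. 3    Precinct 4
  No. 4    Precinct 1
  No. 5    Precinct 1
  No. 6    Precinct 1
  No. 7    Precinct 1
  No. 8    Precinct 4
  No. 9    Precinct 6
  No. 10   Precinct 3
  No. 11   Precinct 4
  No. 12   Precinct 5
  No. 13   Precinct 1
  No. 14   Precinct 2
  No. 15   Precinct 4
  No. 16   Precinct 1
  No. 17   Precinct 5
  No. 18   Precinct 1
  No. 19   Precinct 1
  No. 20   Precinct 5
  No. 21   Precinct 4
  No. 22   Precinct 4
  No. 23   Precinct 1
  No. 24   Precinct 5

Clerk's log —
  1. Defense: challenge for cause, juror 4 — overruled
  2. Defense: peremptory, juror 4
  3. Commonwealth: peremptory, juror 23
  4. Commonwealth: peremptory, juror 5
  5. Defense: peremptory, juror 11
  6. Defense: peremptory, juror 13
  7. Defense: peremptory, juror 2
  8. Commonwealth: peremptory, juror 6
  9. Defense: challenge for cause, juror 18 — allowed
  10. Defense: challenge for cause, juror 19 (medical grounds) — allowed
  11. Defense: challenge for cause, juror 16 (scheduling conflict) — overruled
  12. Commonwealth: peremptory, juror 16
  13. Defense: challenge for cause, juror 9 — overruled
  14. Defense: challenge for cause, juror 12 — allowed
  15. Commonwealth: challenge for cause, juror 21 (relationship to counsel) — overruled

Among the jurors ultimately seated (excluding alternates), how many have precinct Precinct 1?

1

Removed: #2, #4, #5, #6, #11, #12, #13, #16, #18, #19, #23.
Seated jurors 1–9: #1, #3, #7, #8, #9, #10, #14, #15, #17 (alternates #20, #21, #22, #24 not counted).
Of those, in Precinct 1: #7 → 1.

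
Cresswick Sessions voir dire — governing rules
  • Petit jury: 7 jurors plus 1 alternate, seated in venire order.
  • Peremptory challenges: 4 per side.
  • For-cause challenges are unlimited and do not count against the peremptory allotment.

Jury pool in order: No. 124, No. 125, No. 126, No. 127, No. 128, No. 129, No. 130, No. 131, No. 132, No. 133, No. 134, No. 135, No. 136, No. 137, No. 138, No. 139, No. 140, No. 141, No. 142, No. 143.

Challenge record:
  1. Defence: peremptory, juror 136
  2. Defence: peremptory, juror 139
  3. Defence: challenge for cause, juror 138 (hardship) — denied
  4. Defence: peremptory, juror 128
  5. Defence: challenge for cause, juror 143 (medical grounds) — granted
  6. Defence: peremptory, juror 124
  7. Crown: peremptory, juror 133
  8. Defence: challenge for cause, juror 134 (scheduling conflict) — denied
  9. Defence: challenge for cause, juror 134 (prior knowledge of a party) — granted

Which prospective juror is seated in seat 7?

Removed: #124, #128, #133, #134, #136, #139, #143. (#138 stays — for-cause denied.)
Seating in order: seats 1–7 → #125, #126, #127, #129, #130, #131, #132; alternates → #135.
So seat 7 is #132.

132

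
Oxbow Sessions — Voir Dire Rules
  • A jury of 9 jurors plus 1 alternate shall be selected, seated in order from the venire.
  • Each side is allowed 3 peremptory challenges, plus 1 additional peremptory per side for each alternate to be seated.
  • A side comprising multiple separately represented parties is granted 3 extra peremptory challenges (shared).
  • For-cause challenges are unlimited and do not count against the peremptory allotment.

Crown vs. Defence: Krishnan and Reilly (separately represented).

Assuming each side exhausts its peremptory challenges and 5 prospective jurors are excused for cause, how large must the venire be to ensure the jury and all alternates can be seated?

Seats to fill: 9 + 1 alternates = 10.
Peremptories — Crown: 3 + 1×1 = 4; Defence: 3 + 1×1 + 3 = 7; total 11.
For-cause removals: 5.
Minimum venire: 10 + 11 + 5 = 26.

26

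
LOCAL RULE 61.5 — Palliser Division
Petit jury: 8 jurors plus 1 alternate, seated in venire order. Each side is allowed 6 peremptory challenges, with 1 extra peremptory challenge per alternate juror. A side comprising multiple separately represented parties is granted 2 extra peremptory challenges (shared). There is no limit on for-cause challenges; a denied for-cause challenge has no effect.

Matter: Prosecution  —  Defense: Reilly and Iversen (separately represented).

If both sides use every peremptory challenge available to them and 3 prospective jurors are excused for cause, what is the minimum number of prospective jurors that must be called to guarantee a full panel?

Seats to fill: 8 + 1 alternates = 9.
Peremptories — Prosecution: 6 + 1×1 = 7; Defense: 6 + 1×1 + 2 = 9; total 16.
For-cause removals: 3.
Minimum venire: 9 + 16 + 3 = 28.

28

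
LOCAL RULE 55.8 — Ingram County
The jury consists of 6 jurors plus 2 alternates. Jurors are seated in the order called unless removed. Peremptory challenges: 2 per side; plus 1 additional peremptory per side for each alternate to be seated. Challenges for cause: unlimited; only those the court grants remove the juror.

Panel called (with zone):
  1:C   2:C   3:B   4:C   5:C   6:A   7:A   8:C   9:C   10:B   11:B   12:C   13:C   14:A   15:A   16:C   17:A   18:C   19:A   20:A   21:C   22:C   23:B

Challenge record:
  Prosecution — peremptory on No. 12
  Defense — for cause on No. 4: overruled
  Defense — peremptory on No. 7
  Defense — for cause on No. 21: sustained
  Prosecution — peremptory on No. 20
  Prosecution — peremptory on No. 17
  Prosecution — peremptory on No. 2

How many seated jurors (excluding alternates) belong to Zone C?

4

Removed: #2, #7, #12, #17, #20, #21.
Seated jurors 1–6: #1, #3, #4, #5, #6, #8 (alternates #9, #10 not counted).
Of those, in Zone C: #1, #4, #5, #8 → 4.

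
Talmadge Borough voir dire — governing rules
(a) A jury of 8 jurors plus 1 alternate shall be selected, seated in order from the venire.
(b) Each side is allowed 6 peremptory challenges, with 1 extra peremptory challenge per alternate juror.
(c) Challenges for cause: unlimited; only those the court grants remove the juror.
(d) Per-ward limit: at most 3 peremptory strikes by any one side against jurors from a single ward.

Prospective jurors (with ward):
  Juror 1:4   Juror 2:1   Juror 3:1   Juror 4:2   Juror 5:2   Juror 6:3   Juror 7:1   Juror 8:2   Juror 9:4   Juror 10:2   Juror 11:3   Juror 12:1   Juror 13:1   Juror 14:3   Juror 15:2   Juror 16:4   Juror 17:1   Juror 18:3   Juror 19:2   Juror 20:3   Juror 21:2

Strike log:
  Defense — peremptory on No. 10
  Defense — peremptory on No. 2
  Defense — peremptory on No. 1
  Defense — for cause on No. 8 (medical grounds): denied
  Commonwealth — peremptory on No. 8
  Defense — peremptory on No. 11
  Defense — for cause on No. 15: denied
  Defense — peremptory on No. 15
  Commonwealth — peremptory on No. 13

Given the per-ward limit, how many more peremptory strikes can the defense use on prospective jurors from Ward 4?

Defense peremptories so far: #10, #2, #1, #11, #15 — 5 of 7 used, 2 left overall.
Against Ward 4: #1 — 1 used; per-ward cap 3 leaves 2.
Binding limit: min(2, 2) = 2.

2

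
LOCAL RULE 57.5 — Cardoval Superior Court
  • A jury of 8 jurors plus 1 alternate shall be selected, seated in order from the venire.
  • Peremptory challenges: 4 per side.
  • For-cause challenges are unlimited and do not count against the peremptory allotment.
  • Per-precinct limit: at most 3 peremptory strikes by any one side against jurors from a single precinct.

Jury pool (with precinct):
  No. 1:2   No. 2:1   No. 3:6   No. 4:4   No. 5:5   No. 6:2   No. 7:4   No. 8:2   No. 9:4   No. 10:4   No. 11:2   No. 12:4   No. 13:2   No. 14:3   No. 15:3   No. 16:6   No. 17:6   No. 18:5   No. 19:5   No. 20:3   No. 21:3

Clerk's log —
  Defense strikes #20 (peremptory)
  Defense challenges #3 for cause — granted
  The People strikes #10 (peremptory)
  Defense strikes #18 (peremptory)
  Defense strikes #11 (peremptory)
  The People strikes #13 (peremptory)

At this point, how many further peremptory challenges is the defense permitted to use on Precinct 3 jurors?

Defense peremptories so far: #20, #18, #11 — 3 of 4 used, 1 left overall.
Against Precinct 3: #20 — 1 used; per-precinct cap 3 leaves 2.
Binding limit: min(1, 2) = 1.

1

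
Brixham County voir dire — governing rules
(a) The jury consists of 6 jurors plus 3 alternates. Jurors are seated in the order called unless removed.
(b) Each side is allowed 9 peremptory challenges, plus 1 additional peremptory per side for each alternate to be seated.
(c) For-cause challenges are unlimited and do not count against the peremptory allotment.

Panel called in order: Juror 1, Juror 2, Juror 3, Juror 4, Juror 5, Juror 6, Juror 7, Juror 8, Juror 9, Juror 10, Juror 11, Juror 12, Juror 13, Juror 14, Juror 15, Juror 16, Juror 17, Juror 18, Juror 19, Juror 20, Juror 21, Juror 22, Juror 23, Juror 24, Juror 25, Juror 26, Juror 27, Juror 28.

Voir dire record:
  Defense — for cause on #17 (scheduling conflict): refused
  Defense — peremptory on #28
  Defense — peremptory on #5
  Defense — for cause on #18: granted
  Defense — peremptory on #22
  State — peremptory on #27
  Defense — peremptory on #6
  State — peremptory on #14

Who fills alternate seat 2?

Removed: #5, #6, #14, #18, #22, #27, #28. (#17 stays — for-cause denied.)
Seating in order: seats 1–6 → #1, #2, #3, #4, #7, #8; alternates → #9, #10, #11.
So alternate 2 is #10.

10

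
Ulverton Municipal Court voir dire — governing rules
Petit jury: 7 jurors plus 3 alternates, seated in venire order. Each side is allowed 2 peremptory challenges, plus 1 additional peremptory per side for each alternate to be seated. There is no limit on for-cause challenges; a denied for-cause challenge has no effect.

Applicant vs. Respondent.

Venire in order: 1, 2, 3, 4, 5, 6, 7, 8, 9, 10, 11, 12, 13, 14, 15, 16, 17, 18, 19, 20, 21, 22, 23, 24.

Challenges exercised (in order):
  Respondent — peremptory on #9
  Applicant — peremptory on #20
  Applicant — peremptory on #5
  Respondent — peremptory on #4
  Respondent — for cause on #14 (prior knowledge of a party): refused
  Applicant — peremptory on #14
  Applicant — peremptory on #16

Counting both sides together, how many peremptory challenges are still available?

4

Applicant allotment: 2 base + 1 × 3 alternates = 5. Respondent allotment: 2 base + 1 × 3 alternates = 5.
Applicant peremptories used: #20, #5, #14, #16 — 4.
Respondent peremptories used: #9, #4 — 2 (the for-cause on #14 doesn't count).
Remaining: (5 − 4) + (5 − 2) = 4.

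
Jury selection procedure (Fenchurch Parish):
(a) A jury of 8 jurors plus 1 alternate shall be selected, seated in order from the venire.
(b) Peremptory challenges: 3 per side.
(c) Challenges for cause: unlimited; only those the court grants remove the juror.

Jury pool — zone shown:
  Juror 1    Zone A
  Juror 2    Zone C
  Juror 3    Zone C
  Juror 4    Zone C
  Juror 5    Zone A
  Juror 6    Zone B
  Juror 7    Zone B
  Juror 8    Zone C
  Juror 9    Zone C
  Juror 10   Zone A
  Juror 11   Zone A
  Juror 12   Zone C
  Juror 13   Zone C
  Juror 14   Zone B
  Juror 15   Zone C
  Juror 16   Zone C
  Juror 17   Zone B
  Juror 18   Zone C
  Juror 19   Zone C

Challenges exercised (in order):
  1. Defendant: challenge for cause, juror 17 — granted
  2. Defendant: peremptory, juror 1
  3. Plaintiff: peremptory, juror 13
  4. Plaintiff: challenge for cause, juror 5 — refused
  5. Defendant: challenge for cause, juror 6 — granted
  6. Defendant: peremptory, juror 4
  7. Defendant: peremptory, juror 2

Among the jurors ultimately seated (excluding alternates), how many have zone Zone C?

Removed: #1, #2, #4, #6, #13, #17.
Seated jurors 1–8: #3, #5, #7, #8, #9, #10, #11, #12 (alternates #14 not counted).
Of those, in Zone C: #3, #8, #9, #12 → 4.

4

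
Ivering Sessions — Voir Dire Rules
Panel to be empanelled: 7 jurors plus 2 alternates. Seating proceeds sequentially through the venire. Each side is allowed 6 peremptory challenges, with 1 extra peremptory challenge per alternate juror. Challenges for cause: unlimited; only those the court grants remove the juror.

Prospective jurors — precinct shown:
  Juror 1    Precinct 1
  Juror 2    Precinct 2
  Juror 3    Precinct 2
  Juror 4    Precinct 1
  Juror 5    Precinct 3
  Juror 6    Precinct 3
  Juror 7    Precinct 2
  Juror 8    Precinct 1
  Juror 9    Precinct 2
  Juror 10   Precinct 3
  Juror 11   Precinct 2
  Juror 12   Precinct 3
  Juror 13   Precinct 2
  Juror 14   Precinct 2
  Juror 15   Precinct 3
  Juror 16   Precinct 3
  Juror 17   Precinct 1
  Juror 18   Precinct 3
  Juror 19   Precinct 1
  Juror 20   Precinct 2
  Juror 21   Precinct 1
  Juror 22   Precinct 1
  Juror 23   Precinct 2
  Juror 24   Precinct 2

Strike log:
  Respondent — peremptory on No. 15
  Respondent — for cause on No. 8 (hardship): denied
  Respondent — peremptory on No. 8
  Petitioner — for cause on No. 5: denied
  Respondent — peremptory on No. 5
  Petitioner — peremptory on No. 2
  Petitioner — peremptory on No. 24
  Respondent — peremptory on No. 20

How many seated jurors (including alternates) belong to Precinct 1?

2

Removed: #2, #5, #8, #15, #20, #24.
Seated (9 incl. alternates): #1, #3, #4, #6, #7, #9, #10, #11, #12.
Of those, in Precinct 1: #1, #4 → 2.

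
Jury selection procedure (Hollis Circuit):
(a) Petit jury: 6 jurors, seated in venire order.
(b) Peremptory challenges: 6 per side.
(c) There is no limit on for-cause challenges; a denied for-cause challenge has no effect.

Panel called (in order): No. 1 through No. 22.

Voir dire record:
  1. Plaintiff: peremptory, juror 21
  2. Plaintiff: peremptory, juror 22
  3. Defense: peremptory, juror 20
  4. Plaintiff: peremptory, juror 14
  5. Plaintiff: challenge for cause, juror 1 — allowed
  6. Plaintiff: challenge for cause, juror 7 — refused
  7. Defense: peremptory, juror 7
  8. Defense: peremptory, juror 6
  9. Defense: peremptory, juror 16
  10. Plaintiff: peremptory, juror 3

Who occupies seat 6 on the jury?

Removed: #1, #3, #6, #7, #14, #16, #20, #21, #22.
Seating in order: seats 1–6 → #2, #4, #5, #8, #9, #10.
So seat 6 is #10.

10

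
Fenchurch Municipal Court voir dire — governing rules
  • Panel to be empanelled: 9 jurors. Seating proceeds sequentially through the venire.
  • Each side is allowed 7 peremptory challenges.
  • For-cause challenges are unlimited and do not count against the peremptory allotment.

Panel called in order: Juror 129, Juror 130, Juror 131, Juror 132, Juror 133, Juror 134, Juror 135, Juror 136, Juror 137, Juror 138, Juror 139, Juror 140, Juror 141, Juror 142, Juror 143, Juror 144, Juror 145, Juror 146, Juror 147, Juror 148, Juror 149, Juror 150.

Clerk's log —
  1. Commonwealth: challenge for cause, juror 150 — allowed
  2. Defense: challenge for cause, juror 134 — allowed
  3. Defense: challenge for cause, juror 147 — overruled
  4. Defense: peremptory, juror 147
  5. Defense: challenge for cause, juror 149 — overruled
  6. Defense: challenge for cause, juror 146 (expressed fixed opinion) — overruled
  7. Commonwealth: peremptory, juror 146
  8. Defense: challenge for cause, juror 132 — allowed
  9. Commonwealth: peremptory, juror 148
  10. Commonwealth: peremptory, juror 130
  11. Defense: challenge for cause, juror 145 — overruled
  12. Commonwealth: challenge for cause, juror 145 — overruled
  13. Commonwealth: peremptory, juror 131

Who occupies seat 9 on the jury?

141

Removed: #130, #131, #132, #134, #146, #147, #148, #150. (#145, #149 stay — for-cause denied.)
Seating in order: seats 1–9 → #129, #133, #135, #136, #137, #138, #139, #140, #141.
So seat 9 is #141.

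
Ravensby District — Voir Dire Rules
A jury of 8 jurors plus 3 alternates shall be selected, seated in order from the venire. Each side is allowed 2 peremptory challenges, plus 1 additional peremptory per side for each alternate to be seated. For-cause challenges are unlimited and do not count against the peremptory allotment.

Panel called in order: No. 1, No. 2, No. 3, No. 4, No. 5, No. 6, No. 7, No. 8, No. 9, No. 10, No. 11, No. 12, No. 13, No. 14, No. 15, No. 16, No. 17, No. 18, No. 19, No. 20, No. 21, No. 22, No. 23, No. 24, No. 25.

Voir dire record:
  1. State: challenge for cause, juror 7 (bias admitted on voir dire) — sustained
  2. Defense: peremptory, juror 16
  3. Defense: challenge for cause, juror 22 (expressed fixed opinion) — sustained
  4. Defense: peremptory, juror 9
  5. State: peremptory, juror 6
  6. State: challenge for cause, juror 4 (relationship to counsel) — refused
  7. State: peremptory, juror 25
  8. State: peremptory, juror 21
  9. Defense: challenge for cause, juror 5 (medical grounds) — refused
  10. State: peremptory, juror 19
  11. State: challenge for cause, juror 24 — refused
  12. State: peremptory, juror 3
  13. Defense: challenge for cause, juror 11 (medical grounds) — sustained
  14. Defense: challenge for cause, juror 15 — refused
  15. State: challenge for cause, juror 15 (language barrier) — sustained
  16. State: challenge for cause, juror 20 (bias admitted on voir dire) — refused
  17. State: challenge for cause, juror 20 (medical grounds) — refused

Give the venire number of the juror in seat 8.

13

Removed: #3, #6, #7, #9, #11, #15, #16, #19, #21, #22, #25. (#4, #5, #20, #24 stay — for-cause denied.)
Seating in order: seats 1–8 → #1, #2, #4, #5, #8, #10, #12, #13; alternates → #14, #17, #18.
So seat 8 is #13.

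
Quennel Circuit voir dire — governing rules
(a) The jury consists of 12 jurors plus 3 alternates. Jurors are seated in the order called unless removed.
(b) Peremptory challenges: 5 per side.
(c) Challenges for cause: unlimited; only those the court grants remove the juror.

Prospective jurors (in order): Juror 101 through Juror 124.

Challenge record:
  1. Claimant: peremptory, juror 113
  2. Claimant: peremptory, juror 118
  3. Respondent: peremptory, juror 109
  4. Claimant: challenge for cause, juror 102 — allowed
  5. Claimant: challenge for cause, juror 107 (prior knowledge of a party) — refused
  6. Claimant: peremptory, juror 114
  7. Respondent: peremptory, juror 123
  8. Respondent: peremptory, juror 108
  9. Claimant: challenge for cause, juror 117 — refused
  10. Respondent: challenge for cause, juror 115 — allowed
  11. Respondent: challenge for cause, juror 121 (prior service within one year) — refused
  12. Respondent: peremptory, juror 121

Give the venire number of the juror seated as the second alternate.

122

Removed: #102, #108, #109, #113, #114, #115, #118, #121, #123. (#107, #117 stay — for-cause denied.)
Seating in order: seats 1–12 → #101, #103, #104, #105, #106, #107, #110, #111, #112, #116, #117, #119; alternates → #120, #122, #124.
So alternate 2 is #122.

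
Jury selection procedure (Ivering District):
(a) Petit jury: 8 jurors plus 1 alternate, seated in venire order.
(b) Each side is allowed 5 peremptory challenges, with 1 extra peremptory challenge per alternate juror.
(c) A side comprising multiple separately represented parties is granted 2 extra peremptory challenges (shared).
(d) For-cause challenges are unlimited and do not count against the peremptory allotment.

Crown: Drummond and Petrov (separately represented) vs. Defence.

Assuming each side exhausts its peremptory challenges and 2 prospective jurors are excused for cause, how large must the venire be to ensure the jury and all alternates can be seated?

25

Seats to fill: 8 + 1 alternates = 9.
Peremptories — Crown: 5 + 1×1 + 2 = 8; Defence: 5 + 1×1 = 6; total 14.
For-cause removals: 2.
Minimum venire: 9 + 14 + 2 = 25.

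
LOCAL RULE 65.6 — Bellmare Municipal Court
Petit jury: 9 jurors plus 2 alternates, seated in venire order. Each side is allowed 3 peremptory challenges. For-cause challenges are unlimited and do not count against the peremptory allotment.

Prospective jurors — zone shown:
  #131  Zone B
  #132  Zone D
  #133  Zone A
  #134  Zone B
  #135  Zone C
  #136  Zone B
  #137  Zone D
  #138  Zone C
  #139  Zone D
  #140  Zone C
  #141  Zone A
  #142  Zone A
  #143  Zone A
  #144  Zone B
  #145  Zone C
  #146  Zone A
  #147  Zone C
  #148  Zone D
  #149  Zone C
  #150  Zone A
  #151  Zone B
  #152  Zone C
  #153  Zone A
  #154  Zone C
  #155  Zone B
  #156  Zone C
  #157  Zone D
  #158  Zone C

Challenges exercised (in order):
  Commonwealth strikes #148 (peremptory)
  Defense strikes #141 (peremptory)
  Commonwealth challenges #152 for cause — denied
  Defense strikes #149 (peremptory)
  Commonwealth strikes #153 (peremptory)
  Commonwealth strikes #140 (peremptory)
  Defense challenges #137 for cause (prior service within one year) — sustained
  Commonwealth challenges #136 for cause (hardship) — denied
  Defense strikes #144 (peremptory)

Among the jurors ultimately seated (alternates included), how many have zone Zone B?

3

Removed: #137, #140, #141, #144, #148, #149, #153.
Seated (11 incl. alternates): #131, #132, #133, #134, #135, #136, #138, #139, #142, #143, #145.
Of those, in Zone B: #131, #134, #136 → 3.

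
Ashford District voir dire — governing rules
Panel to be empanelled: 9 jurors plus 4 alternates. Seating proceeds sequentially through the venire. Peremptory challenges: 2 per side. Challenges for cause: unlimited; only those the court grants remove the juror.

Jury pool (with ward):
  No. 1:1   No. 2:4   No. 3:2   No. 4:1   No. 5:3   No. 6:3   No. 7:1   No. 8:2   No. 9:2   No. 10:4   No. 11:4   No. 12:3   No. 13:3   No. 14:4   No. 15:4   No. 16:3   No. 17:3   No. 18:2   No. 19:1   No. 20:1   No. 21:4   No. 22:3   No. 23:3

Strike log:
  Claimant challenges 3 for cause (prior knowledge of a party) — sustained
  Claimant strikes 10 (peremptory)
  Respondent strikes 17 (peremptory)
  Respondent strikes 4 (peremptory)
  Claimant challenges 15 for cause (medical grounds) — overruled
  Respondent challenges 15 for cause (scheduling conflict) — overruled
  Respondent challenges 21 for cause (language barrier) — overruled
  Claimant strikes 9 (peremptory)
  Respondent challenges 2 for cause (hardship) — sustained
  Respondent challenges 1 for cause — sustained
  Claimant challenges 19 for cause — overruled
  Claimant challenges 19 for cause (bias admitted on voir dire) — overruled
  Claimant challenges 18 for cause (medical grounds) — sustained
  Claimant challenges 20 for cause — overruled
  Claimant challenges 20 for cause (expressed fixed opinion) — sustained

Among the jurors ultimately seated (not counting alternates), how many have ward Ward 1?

1

Removed: #1, #2, #3, #4, #9, #10, #17, #18, #20.
Seated jurors 1–9: #5, #6, #7, #8, #11, #12, #13, #14, #15 (alternates #16, #19, #21, #22 not counted).
Of those, in Ward 1: #7 → 1.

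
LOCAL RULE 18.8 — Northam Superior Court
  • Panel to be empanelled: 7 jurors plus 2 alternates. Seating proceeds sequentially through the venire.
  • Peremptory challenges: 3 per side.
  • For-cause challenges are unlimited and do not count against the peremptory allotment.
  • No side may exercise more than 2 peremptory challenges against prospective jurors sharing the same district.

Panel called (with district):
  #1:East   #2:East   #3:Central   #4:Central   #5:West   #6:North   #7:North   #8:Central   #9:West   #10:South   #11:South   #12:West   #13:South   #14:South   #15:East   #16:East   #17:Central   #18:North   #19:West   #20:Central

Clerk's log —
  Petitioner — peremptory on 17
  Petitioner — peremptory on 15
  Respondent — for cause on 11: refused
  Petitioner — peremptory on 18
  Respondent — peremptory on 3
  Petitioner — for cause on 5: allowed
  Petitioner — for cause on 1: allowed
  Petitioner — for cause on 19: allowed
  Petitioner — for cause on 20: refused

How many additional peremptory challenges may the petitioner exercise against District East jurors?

0

Petitioner peremptories so far: #17, #15, #18 — 3 of 3 used, 0 left overall.
Against District East: #15 — 1 used; per-district cap 2 leaves 1.
Binding limit: min(0, 1) = 0.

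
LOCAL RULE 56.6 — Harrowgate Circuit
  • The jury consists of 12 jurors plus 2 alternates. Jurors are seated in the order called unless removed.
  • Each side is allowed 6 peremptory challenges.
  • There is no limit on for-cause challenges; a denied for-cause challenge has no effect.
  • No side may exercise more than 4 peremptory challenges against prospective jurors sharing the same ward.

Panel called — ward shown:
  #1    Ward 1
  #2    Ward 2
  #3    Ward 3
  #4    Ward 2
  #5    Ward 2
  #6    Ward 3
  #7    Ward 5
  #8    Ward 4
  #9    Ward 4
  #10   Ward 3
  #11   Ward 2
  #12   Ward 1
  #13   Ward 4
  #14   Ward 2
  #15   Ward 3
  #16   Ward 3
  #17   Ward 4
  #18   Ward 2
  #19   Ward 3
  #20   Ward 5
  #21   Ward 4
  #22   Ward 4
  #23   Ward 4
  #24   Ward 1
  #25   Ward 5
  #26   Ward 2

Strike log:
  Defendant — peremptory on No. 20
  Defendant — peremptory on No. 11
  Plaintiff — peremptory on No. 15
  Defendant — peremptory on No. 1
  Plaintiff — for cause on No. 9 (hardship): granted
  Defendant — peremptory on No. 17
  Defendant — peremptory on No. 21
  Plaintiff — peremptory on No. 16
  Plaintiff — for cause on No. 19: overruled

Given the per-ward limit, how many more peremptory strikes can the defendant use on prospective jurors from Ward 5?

Defendant peremptories so far: #20, #11, #1, #17, #21 — 5 of 6 used, 1 left overall.
Against Ward 5: #20 — 1 used; per-ward cap 4 leaves 3.
Binding limit: min(1, 3) = 1.

1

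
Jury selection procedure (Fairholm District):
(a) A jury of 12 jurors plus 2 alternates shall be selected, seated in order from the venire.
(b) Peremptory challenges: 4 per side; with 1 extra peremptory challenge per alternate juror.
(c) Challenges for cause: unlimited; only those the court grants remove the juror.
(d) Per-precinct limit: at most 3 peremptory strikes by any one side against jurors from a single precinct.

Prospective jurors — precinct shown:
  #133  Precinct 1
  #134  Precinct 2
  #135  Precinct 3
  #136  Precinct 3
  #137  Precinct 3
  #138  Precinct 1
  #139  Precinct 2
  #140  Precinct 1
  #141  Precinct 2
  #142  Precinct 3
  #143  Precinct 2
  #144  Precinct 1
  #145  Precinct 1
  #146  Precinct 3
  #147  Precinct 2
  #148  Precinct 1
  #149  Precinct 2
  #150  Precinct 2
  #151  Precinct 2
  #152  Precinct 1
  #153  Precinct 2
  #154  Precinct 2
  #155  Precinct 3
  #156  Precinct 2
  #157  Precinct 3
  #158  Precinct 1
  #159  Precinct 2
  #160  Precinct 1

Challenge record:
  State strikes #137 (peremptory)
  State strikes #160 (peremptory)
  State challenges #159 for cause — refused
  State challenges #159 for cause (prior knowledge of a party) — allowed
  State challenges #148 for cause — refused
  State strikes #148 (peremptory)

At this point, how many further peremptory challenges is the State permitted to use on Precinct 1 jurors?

State peremptories so far: #137, #160, #148 — 3 of 6 used, 3 left overall.
Against Precinct 1: #160, #148 — 2 used; per-precinct cap 3 leaves 1.
Binding limit: min(3, 1) = 1.

1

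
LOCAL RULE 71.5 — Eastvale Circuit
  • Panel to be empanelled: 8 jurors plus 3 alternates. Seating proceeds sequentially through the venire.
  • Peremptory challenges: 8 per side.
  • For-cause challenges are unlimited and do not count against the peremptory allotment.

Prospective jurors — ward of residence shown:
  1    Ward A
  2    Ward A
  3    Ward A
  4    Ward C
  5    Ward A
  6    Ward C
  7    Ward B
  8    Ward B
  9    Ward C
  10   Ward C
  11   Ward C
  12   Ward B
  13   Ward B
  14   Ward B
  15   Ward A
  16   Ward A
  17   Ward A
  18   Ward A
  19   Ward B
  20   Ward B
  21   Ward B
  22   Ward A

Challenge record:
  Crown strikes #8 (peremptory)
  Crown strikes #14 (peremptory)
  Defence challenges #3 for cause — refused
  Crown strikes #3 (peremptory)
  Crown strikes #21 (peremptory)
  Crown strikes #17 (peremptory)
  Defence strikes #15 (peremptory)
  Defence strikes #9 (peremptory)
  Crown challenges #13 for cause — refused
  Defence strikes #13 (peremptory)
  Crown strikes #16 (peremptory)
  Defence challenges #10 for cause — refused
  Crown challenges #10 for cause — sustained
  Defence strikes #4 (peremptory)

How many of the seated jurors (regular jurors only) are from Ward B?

Removed: #3, #4, #8, #9, #10, #13, #14, #15, #16, #17, #21.
Seated jurors 1–8: #1, #2, #5, #6, #7, #11, #12, #18 (alternates #19, #20, #22 not counted).
Of those, in Ward B: #7, #12 → 2.

2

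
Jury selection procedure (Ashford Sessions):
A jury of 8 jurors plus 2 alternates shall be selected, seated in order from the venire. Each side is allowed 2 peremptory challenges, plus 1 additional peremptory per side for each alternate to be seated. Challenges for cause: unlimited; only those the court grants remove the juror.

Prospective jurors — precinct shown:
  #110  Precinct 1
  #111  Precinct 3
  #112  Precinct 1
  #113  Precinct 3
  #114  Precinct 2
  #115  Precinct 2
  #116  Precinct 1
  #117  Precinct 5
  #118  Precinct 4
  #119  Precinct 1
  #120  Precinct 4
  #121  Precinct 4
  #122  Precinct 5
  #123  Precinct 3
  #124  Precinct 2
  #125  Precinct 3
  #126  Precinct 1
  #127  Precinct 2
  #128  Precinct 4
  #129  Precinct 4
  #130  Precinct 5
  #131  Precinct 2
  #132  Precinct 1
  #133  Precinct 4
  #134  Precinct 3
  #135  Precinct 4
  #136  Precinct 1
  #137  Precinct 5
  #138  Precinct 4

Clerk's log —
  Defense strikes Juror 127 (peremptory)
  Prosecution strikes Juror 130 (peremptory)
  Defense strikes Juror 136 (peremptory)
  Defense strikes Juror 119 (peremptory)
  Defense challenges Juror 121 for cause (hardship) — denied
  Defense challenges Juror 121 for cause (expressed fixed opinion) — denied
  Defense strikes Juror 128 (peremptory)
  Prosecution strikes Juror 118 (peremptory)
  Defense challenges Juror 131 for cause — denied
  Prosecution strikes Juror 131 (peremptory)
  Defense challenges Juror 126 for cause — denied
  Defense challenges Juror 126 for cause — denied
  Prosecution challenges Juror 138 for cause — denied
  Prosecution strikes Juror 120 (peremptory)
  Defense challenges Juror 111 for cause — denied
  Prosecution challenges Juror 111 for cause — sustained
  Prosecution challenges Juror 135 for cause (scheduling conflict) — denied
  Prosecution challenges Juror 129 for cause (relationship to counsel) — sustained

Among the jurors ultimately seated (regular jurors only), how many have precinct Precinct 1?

Removed: #111, #118, #119, #120, #127, #128, #129, #130, #131, #136.
Seated jurors 1–8: #110, #112, #113, #114, #115, #116, #117, #121 (alternates #122, #123 not counted).
Of those, in Precinct 1: #110, #112, #116 → 3.

3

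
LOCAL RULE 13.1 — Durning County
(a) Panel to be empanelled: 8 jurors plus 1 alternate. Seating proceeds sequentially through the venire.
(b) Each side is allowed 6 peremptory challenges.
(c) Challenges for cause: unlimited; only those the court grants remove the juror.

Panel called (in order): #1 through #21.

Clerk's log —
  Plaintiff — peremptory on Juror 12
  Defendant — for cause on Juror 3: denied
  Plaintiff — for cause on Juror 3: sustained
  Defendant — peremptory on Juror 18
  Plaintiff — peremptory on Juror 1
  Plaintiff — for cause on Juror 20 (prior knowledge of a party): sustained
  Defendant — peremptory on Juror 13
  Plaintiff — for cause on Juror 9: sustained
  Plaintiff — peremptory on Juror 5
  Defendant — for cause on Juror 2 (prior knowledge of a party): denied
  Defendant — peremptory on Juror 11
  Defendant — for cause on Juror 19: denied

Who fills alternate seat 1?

Removed: #1, #3, #5, #9, #11, #12, #13, #18, #20. (#2, #19 stay — for-cause denied.)
Filling seats in venire order through position 9: #2, #4, #6, #7, #8, #10, #14, #15, #16.
So alternate 1 is #16.

16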